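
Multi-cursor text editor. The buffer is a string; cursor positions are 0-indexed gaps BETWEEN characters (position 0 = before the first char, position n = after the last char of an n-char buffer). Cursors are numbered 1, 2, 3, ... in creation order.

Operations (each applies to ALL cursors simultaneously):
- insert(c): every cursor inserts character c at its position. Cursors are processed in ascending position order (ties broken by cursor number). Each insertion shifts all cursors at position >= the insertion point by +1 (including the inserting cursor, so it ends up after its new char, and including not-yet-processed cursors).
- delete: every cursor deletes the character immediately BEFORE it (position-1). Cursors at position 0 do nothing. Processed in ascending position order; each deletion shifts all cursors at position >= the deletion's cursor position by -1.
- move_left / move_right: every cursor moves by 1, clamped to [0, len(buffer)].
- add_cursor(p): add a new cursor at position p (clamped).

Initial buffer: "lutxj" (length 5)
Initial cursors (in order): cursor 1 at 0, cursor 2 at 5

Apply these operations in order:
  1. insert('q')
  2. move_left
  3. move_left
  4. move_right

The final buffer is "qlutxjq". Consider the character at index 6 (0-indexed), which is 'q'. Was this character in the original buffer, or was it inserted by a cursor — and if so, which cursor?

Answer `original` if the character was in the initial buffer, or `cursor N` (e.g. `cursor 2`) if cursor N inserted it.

After op 1 (insert('q')): buffer="qlutxjq" (len 7), cursors c1@1 c2@7, authorship 1.....2
After op 2 (move_left): buffer="qlutxjq" (len 7), cursors c1@0 c2@6, authorship 1.....2
After op 3 (move_left): buffer="qlutxjq" (len 7), cursors c1@0 c2@5, authorship 1.....2
After op 4 (move_right): buffer="qlutxjq" (len 7), cursors c1@1 c2@6, authorship 1.....2
Authorship (.=original, N=cursor N): 1 . . . . . 2
Index 6: author = 2

Answer: cursor 2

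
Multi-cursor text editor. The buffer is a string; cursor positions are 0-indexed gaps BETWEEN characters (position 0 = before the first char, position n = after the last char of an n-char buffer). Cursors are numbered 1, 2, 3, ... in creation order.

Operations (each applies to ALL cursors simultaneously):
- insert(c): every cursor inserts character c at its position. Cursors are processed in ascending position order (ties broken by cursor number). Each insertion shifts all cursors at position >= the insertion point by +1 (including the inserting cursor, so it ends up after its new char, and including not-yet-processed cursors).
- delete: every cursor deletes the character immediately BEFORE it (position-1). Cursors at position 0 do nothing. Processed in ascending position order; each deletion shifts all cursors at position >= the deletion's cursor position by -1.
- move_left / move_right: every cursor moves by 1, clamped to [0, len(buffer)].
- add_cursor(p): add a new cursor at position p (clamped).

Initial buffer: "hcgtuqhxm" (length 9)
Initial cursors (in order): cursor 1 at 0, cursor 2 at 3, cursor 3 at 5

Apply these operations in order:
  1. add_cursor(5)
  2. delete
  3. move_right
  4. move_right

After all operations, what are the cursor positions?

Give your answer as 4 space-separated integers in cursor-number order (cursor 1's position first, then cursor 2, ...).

After op 1 (add_cursor(5)): buffer="hcgtuqhxm" (len 9), cursors c1@0 c2@3 c3@5 c4@5, authorship .........
After op 2 (delete): buffer="hcqhxm" (len 6), cursors c1@0 c2@2 c3@2 c4@2, authorship ......
After op 3 (move_right): buffer="hcqhxm" (len 6), cursors c1@1 c2@3 c3@3 c4@3, authorship ......
After op 4 (move_right): buffer="hcqhxm" (len 6), cursors c1@2 c2@4 c3@4 c4@4, authorship ......

Answer: 2 4 4 4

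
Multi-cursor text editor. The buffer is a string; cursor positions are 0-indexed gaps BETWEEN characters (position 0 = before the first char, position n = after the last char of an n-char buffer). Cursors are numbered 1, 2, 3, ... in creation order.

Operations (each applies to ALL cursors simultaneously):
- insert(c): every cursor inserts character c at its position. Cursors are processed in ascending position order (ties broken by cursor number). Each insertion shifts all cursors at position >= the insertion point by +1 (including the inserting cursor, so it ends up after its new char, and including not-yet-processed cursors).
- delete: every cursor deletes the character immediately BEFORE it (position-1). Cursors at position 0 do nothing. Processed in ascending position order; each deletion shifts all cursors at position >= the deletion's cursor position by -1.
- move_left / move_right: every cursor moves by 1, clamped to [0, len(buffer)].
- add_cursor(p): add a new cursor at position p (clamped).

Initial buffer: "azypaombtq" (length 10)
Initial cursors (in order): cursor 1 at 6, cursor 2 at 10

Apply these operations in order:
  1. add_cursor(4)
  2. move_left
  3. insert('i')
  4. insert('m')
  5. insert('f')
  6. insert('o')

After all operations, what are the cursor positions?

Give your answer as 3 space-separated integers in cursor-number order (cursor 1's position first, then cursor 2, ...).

After op 1 (add_cursor(4)): buffer="azypaombtq" (len 10), cursors c3@4 c1@6 c2@10, authorship ..........
After op 2 (move_left): buffer="azypaombtq" (len 10), cursors c3@3 c1@5 c2@9, authorship ..........
After op 3 (insert('i')): buffer="azyipaiombtiq" (len 13), cursors c3@4 c1@7 c2@12, authorship ...3..1....2.
After op 4 (insert('m')): buffer="azyimpaimombtimq" (len 16), cursors c3@5 c1@9 c2@15, authorship ...33..11....22.
After op 5 (insert('f')): buffer="azyimfpaimfombtimfq" (len 19), cursors c3@6 c1@11 c2@18, authorship ...333..111....222.
After op 6 (insert('o')): buffer="azyimfopaimfoombtimfoq" (len 22), cursors c3@7 c1@13 c2@21, authorship ...3333..1111....2222.

Answer: 13 21 7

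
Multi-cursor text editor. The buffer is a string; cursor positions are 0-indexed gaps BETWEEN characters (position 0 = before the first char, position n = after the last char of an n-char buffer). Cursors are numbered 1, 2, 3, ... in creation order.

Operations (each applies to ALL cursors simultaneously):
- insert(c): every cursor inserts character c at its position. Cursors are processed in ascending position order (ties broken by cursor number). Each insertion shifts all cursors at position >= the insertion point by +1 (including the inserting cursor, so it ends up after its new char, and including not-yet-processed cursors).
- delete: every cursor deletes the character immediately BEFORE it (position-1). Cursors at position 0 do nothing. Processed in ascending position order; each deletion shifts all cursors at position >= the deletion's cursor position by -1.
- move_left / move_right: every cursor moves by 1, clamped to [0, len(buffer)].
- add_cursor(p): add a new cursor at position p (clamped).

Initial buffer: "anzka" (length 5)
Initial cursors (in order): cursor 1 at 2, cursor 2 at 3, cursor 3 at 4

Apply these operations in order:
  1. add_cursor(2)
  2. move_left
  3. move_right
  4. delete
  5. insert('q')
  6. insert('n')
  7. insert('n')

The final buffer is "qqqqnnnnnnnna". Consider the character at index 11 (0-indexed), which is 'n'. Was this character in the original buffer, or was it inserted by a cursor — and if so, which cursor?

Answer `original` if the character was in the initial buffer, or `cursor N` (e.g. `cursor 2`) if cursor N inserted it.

After op 1 (add_cursor(2)): buffer="anzka" (len 5), cursors c1@2 c4@2 c2@3 c3@4, authorship .....
After op 2 (move_left): buffer="anzka" (len 5), cursors c1@1 c4@1 c2@2 c3@3, authorship .....
After op 3 (move_right): buffer="anzka" (len 5), cursors c1@2 c4@2 c2@3 c3@4, authorship .....
After op 4 (delete): buffer="a" (len 1), cursors c1@0 c2@0 c3@0 c4@0, authorship .
After op 5 (insert('q')): buffer="qqqqa" (len 5), cursors c1@4 c2@4 c3@4 c4@4, authorship 1234.
After op 6 (insert('n')): buffer="qqqqnnnna" (len 9), cursors c1@8 c2@8 c3@8 c4@8, authorship 12341234.
After op 7 (insert('n')): buffer="qqqqnnnnnnnna" (len 13), cursors c1@12 c2@12 c3@12 c4@12, authorship 123412341234.
Authorship (.=original, N=cursor N): 1 2 3 4 1 2 3 4 1 2 3 4 .
Index 11: author = 4

Answer: cursor 4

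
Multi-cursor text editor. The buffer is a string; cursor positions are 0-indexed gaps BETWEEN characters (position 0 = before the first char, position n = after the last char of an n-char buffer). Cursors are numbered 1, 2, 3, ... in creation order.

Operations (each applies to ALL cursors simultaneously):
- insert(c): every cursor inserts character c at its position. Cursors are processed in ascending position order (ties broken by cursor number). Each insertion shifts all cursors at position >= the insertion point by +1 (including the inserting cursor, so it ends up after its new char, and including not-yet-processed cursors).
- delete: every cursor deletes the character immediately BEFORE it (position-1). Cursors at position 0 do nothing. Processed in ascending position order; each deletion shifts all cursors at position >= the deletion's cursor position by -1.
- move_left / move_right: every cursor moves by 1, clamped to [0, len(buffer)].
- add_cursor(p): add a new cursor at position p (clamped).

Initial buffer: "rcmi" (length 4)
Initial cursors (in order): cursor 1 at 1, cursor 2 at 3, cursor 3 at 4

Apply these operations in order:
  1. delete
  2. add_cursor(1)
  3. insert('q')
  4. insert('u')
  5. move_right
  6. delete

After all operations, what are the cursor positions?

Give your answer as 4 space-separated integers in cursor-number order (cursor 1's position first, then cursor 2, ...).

After op 1 (delete): buffer="c" (len 1), cursors c1@0 c2@1 c3@1, authorship .
After op 2 (add_cursor(1)): buffer="c" (len 1), cursors c1@0 c2@1 c3@1 c4@1, authorship .
After op 3 (insert('q')): buffer="qcqqq" (len 5), cursors c1@1 c2@5 c3@5 c4@5, authorship 1.234
After op 4 (insert('u')): buffer="qucqqquuu" (len 9), cursors c1@2 c2@9 c3@9 c4@9, authorship 11.234234
After op 5 (move_right): buffer="qucqqquuu" (len 9), cursors c1@3 c2@9 c3@9 c4@9, authorship 11.234234
After op 6 (delete): buffer="quqqq" (len 5), cursors c1@2 c2@5 c3@5 c4@5, authorship 11234

Answer: 2 5 5 5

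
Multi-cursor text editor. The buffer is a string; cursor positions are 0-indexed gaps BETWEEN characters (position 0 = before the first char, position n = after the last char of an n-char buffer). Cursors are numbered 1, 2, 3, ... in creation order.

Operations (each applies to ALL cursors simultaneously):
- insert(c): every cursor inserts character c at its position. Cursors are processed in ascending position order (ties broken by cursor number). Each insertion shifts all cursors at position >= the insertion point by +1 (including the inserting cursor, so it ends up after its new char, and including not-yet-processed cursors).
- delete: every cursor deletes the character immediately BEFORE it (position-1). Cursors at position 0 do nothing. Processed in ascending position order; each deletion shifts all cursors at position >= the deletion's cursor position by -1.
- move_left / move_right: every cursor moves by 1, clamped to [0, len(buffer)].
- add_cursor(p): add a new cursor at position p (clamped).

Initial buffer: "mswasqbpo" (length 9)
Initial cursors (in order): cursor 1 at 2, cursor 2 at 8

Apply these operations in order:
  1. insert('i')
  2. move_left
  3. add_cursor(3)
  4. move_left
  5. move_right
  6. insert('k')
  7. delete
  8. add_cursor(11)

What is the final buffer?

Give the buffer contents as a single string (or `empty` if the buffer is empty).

Answer: msiwasqbpio

Derivation:
After op 1 (insert('i')): buffer="msiwasqbpio" (len 11), cursors c1@3 c2@10, authorship ..1......2.
After op 2 (move_left): buffer="msiwasqbpio" (len 11), cursors c1@2 c2@9, authorship ..1......2.
After op 3 (add_cursor(3)): buffer="msiwasqbpio" (len 11), cursors c1@2 c3@3 c2@9, authorship ..1......2.
After op 4 (move_left): buffer="msiwasqbpio" (len 11), cursors c1@1 c3@2 c2@8, authorship ..1......2.
After op 5 (move_right): buffer="msiwasqbpio" (len 11), cursors c1@2 c3@3 c2@9, authorship ..1......2.
After op 6 (insert('k')): buffer="mskikwasqbpkio" (len 14), cursors c1@3 c3@5 c2@12, authorship ..113......22.
After op 7 (delete): buffer="msiwasqbpio" (len 11), cursors c1@2 c3@3 c2@9, authorship ..1......2.
After op 8 (add_cursor(11)): buffer="msiwasqbpio" (len 11), cursors c1@2 c3@3 c2@9 c4@11, authorship ..1......2.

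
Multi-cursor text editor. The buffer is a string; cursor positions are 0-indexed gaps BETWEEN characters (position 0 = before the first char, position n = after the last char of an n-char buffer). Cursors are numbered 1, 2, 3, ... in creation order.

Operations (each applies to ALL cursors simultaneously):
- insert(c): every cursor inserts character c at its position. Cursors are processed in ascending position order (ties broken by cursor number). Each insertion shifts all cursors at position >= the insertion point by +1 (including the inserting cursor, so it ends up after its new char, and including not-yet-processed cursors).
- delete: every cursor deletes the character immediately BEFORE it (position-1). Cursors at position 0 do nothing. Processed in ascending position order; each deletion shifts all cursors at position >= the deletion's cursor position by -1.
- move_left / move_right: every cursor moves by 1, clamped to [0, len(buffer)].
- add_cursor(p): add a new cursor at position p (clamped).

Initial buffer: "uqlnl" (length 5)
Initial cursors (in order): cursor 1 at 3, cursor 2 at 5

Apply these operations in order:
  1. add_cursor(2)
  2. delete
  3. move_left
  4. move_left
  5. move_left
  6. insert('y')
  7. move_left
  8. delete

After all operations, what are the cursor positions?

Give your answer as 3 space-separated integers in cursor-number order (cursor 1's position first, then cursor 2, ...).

After op 1 (add_cursor(2)): buffer="uqlnl" (len 5), cursors c3@2 c1@3 c2@5, authorship .....
After op 2 (delete): buffer="un" (len 2), cursors c1@1 c3@1 c2@2, authorship ..
After op 3 (move_left): buffer="un" (len 2), cursors c1@0 c3@0 c2@1, authorship ..
After op 4 (move_left): buffer="un" (len 2), cursors c1@0 c2@0 c3@0, authorship ..
After op 5 (move_left): buffer="un" (len 2), cursors c1@0 c2@0 c3@0, authorship ..
After op 6 (insert('y')): buffer="yyyun" (len 5), cursors c1@3 c2@3 c3@3, authorship 123..
After op 7 (move_left): buffer="yyyun" (len 5), cursors c1@2 c2@2 c3@2, authorship 123..
After op 8 (delete): buffer="yun" (len 3), cursors c1@0 c2@0 c3@0, authorship 3..

Answer: 0 0 0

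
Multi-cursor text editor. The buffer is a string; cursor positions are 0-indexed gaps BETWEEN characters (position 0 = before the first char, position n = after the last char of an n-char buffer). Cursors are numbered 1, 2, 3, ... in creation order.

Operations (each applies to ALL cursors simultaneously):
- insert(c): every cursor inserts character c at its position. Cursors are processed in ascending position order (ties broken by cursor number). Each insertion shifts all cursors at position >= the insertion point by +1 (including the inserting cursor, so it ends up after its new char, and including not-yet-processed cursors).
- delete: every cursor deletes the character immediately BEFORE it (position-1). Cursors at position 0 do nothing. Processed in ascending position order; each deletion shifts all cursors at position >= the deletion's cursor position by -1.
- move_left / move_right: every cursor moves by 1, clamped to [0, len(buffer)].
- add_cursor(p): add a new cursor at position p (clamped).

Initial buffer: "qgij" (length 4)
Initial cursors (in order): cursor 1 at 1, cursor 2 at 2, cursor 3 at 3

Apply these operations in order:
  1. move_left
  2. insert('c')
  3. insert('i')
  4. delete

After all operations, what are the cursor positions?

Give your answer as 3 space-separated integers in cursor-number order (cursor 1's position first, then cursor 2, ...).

After op 1 (move_left): buffer="qgij" (len 4), cursors c1@0 c2@1 c3@2, authorship ....
After op 2 (insert('c')): buffer="cqcgcij" (len 7), cursors c1@1 c2@3 c3@5, authorship 1.2.3..
After op 3 (insert('i')): buffer="ciqcigciij" (len 10), cursors c1@2 c2@5 c3@8, authorship 11.22.33..
After op 4 (delete): buffer="cqcgcij" (len 7), cursors c1@1 c2@3 c3@5, authorship 1.2.3..

Answer: 1 3 5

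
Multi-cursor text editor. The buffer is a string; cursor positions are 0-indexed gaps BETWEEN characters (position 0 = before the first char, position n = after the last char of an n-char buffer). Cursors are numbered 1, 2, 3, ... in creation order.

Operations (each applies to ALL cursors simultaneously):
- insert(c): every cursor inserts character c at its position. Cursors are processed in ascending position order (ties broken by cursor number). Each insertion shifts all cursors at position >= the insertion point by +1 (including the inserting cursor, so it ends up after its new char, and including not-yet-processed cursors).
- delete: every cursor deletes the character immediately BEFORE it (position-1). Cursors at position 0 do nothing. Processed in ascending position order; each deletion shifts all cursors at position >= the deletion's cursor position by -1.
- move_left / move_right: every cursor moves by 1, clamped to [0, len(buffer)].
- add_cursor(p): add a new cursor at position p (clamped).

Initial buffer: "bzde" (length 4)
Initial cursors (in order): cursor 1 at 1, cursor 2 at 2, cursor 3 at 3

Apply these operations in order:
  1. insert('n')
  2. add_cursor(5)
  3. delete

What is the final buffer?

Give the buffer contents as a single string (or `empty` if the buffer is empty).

Answer: bze

Derivation:
After op 1 (insert('n')): buffer="bnzndne" (len 7), cursors c1@2 c2@4 c3@6, authorship .1.2.3.
After op 2 (add_cursor(5)): buffer="bnzndne" (len 7), cursors c1@2 c2@4 c4@5 c3@6, authorship .1.2.3.
After op 3 (delete): buffer="bze" (len 3), cursors c1@1 c2@2 c3@2 c4@2, authorship ...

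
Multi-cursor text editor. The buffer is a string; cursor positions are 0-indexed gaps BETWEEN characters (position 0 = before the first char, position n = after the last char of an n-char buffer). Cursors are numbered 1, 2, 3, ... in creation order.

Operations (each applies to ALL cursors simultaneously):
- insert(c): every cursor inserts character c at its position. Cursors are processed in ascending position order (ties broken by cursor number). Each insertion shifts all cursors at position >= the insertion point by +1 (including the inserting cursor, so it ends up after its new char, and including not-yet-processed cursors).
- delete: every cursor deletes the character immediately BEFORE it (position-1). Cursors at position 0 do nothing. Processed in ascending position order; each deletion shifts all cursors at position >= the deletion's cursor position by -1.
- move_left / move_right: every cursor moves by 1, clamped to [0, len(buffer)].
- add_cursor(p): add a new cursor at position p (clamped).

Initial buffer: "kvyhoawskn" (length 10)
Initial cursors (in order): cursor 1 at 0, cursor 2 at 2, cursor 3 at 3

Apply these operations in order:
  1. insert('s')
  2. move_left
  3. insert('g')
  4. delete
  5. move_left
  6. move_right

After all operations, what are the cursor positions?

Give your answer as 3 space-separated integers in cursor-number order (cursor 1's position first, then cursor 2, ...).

After op 1 (insert('s')): buffer="skvsyshoawskn" (len 13), cursors c1@1 c2@4 c3@6, authorship 1..2.3.......
After op 2 (move_left): buffer="skvsyshoawskn" (len 13), cursors c1@0 c2@3 c3@5, authorship 1..2.3.......
After op 3 (insert('g')): buffer="gskvgsygshoawskn" (len 16), cursors c1@1 c2@5 c3@8, authorship 11..22.33.......
After op 4 (delete): buffer="skvsyshoawskn" (len 13), cursors c1@0 c2@3 c3@5, authorship 1..2.3.......
After op 5 (move_left): buffer="skvsyshoawskn" (len 13), cursors c1@0 c2@2 c3@4, authorship 1..2.3.......
After op 6 (move_right): buffer="skvsyshoawskn" (len 13), cursors c1@1 c2@3 c3@5, authorship 1..2.3.......

Answer: 1 3 5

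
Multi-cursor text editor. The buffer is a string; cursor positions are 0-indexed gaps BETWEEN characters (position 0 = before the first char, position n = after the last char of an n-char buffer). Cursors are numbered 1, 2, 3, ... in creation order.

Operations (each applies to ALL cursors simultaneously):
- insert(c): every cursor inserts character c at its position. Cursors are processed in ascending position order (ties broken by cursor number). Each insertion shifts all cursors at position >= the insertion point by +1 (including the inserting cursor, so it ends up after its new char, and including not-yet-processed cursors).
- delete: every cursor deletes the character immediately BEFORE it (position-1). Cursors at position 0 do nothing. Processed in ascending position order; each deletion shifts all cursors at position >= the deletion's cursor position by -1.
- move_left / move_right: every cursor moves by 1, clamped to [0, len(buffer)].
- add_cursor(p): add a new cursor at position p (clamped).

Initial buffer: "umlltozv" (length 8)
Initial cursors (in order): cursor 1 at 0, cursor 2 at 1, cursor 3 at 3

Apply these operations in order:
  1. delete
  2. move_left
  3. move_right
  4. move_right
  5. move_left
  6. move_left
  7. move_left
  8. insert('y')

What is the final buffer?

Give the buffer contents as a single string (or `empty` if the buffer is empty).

Answer: yyymltozv

Derivation:
After op 1 (delete): buffer="mltozv" (len 6), cursors c1@0 c2@0 c3@1, authorship ......
After op 2 (move_left): buffer="mltozv" (len 6), cursors c1@0 c2@0 c3@0, authorship ......
After op 3 (move_right): buffer="mltozv" (len 6), cursors c1@1 c2@1 c3@1, authorship ......
After op 4 (move_right): buffer="mltozv" (len 6), cursors c1@2 c2@2 c3@2, authorship ......
After op 5 (move_left): buffer="mltozv" (len 6), cursors c1@1 c2@1 c3@1, authorship ......
After op 6 (move_left): buffer="mltozv" (len 6), cursors c1@0 c2@0 c3@0, authorship ......
After op 7 (move_left): buffer="mltozv" (len 6), cursors c1@0 c2@0 c3@0, authorship ......
After op 8 (insert('y')): buffer="yyymltozv" (len 9), cursors c1@3 c2@3 c3@3, authorship 123......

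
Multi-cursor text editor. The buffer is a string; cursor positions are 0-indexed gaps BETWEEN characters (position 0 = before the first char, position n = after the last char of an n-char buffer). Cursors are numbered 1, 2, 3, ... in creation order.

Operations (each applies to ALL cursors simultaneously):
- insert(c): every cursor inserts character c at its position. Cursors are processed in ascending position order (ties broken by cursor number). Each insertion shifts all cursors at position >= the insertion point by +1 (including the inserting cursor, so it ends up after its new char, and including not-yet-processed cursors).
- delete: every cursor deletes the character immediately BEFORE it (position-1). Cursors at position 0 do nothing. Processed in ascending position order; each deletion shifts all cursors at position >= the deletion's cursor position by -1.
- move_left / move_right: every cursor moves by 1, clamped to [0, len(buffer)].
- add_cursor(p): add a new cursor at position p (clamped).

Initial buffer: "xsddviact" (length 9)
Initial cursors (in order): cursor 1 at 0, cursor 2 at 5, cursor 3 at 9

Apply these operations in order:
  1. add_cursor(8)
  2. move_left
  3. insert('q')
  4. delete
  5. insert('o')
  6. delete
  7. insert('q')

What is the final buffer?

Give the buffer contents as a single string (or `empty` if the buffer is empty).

After op 1 (add_cursor(8)): buffer="xsddviact" (len 9), cursors c1@0 c2@5 c4@8 c3@9, authorship .........
After op 2 (move_left): buffer="xsddviact" (len 9), cursors c1@0 c2@4 c4@7 c3@8, authorship .........
After op 3 (insert('q')): buffer="qxsddqviaqcqt" (len 13), cursors c1@1 c2@6 c4@10 c3@12, authorship 1....2...4.3.
After op 4 (delete): buffer="xsddviact" (len 9), cursors c1@0 c2@4 c4@7 c3@8, authorship .........
After op 5 (insert('o')): buffer="oxsddoviaocot" (len 13), cursors c1@1 c2@6 c4@10 c3@12, authorship 1....2...4.3.
After op 6 (delete): buffer="xsddviact" (len 9), cursors c1@0 c2@4 c4@7 c3@8, authorship .........
After op 7 (insert('q')): buffer="qxsddqviaqcqt" (len 13), cursors c1@1 c2@6 c4@10 c3@12, authorship 1....2...4.3.

Answer: qxsddqviaqcqt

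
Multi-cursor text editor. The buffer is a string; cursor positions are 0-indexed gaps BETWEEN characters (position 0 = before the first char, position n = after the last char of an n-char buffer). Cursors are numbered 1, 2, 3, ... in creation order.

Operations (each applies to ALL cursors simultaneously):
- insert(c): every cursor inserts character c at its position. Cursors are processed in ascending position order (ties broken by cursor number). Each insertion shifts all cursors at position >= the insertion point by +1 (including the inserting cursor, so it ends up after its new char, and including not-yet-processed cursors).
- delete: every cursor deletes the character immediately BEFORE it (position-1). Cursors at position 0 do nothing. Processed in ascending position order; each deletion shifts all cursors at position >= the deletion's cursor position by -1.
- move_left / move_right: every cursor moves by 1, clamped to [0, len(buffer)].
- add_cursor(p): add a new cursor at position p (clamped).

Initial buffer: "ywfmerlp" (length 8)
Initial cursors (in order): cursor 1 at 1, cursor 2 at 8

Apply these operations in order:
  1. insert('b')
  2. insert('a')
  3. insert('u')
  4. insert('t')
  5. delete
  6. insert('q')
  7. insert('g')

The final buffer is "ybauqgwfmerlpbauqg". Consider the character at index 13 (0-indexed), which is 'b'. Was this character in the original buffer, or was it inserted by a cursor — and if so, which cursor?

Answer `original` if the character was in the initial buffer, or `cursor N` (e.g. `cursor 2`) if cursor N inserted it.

After op 1 (insert('b')): buffer="ybwfmerlpb" (len 10), cursors c1@2 c2@10, authorship .1.......2
After op 2 (insert('a')): buffer="ybawfmerlpba" (len 12), cursors c1@3 c2@12, authorship .11.......22
After op 3 (insert('u')): buffer="ybauwfmerlpbau" (len 14), cursors c1@4 c2@14, authorship .111.......222
After op 4 (insert('t')): buffer="ybautwfmerlpbaut" (len 16), cursors c1@5 c2@16, authorship .1111.......2222
After op 5 (delete): buffer="ybauwfmerlpbau" (len 14), cursors c1@4 c2@14, authorship .111.......222
After op 6 (insert('q')): buffer="ybauqwfmerlpbauq" (len 16), cursors c1@5 c2@16, authorship .1111.......2222
After op 7 (insert('g')): buffer="ybauqgwfmerlpbauqg" (len 18), cursors c1@6 c2@18, authorship .11111.......22222
Authorship (.=original, N=cursor N): . 1 1 1 1 1 . . . . . . . 2 2 2 2 2
Index 13: author = 2

Answer: cursor 2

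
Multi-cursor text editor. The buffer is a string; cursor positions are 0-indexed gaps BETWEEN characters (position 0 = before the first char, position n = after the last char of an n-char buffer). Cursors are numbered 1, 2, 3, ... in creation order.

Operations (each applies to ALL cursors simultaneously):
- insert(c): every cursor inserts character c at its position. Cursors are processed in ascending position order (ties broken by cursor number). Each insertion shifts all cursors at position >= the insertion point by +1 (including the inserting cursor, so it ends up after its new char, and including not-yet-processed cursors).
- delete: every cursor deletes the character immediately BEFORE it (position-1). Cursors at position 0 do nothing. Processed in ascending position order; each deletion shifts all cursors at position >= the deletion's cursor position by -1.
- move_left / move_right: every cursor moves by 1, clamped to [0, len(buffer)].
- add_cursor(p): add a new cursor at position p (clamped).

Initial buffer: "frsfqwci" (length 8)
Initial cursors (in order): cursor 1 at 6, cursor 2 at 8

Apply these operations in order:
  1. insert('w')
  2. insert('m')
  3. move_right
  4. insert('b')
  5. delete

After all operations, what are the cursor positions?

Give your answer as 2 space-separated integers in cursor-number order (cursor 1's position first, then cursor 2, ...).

After op 1 (insert('w')): buffer="frsfqwwciw" (len 10), cursors c1@7 c2@10, authorship ......1..2
After op 2 (insert('m')): buffer="frsfqwwmciwm" (len 12), cursors c1@8 c2@12, authorship ......11..22
After op 3 (move_right): buffer="frsfqwwmciwm" (len 12), cursors c1@9 c2@12, authorship ......11..22
After op 4 (insert('b')): buffer="frsfqwwmcbiwmb" (len 14), cursors c1@10 c2@14, authorship ......11.1.222
After op 5 (delete): buffer="frsfqwwmciwm" (len 12), cursors c1@9 c2@12, authorship ......11..22

Answer: 9 12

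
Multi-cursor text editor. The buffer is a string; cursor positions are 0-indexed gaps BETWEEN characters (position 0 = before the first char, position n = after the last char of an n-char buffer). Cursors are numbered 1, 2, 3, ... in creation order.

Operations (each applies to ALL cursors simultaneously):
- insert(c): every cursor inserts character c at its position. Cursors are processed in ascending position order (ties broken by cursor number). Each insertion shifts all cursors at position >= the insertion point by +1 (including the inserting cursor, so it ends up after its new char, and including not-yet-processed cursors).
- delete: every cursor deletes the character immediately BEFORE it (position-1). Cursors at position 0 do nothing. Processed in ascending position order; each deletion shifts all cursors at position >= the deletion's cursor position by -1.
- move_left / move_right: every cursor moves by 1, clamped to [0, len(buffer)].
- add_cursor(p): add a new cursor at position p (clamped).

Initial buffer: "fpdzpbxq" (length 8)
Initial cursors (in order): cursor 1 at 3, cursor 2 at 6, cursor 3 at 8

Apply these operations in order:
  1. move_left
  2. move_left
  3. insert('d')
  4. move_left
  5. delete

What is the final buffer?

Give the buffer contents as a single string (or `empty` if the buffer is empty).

Answer: dpddpdxq

Derivation:
After op 1 (move_left): buffer="fpdzpbxq" (len 8), cursors c1@2 c2@5 c3@7, authorship ........
After op 2 (move_left): buffer="fpdzpbxq" (len 8), cursors c1@1 c2@4 c3@6, authorship ........
After op 3 (insert('d')): buffer="fdpdzdpbdxq" (len 11), cursors c1@2 c2@6 c3@9, authorship .1...2..3..
After op 4 (move_left): buffer="fdpdzdpbdxq" (len 11), cursors c1@1 c2@5 c3@8, authorship .1...2..3..
After op 5 (delete): buffer="dpddpdxq" (len 8), cursors c1@0 c2@3 c3@5, authorship 1..2.3..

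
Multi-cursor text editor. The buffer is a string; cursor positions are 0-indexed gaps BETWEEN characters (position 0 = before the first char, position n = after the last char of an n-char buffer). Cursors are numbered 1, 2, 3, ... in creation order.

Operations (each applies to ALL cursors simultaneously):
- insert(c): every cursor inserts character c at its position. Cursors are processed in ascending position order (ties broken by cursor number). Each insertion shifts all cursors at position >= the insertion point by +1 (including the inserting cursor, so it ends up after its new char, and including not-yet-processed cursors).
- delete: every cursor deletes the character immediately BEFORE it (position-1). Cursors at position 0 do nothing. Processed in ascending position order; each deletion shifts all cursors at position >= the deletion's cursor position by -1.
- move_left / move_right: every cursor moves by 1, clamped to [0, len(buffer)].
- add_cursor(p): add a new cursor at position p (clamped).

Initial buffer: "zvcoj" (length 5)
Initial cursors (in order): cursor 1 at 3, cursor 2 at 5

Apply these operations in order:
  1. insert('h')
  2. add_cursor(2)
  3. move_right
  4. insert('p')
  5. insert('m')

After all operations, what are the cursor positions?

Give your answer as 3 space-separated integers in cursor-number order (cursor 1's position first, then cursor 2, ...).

Answer: 9 13 5

Derivation:
After op 1 (insert('h')): buffer="zvchojh" (len 7), cursors c1@4 c2@7, authorship ...1..2
After op 2 (add_cursor(2)): buffer="zvchojh" (len 7), cursors c3@2 c1@4 c2@7, authorship ...1..2
After op 3 (move_right): buffer="zvchojh" (len 7), cursors c3@3 c1@5 c2@7, authorship ...1..2
After op 4 (insert('p')): buffer="zvcphopjhp" (len 10), cursors c3@4 c1@7 c2@10, authorship ...31.1.22
After op 5 (insert('m')): buffer="zvcpmhopmjhpm" (len 13), cursors c3@5 c1@9 c2@13, authorship ...331.11.222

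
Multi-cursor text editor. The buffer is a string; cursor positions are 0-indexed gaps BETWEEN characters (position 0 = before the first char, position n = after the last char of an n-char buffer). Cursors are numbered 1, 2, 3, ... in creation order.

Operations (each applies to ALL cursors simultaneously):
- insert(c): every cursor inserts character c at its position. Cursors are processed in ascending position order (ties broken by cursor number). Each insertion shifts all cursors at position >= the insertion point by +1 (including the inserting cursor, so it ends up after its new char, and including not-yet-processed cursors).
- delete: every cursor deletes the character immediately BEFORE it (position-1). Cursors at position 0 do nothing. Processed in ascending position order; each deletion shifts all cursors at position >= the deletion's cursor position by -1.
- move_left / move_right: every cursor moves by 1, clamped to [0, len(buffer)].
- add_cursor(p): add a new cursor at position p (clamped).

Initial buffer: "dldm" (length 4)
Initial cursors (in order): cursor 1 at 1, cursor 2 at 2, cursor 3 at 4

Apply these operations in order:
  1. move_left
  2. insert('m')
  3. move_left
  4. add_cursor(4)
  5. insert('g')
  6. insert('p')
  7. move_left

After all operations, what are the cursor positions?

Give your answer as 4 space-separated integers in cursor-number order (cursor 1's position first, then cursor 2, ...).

After op 1 (move_left): buffer="dldm" (len 4), cursors c1@0 c2@1 c3@3, authorship ....
After op 2 (insert('m')): buffer="mdmldmm" (len 7), cursors c1@1 c2@3 c3@6, authorship 1.2..3.
After op 3 (move_left): buffer="mdmldmm" (len 7), cursors c1@0 c2@2 c3@5, authorship 1.2..3.
After op 4 (add_cursor(4)): buffer="mdmldmm" (len 7), cursors c1@0 c2@2 c4@4 c3@5, authorship 1.2..3.
After op 5 (insert('g')): buffer="gmdgmlgdgmm" (len 11), cursors c1@1 c2@4 c4@7 c3@9, authorship 11.22.4.33.
After op 6 (insert('p')): buffer="gpmdgpmlgpdgpmm" (len 15), cursors c1@2 c2@6 c4@10 c3@13, authorship 111.222.44.333.
After op 7 (move_left): buffer="gpmdgpmlgpdgpmm" (len 15), cursors c1@1 c2@5 c4@9 c3@12, authorship 111.222.44.333.

Answer: 1 5 12 9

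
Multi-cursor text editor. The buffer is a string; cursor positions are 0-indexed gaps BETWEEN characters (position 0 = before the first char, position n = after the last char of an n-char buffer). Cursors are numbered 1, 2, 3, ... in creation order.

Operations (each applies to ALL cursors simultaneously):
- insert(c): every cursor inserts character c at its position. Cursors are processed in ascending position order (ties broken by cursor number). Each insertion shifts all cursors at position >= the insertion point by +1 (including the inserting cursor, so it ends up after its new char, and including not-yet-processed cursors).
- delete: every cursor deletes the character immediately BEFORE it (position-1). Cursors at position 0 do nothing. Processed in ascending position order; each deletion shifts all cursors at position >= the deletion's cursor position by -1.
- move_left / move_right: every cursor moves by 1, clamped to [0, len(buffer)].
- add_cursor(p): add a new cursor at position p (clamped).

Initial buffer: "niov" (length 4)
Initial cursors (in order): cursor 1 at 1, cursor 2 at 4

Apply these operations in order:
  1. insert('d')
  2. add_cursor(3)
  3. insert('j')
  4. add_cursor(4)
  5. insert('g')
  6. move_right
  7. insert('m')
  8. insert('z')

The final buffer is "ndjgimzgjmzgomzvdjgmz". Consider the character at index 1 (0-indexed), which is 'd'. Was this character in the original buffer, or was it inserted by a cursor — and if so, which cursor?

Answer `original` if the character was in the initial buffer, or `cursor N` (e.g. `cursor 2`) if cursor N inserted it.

Answer: cursor 1

Derivation:
After op 1 (insert('d')): buffer="ndiovd" (len 6), cursors c1@2 c2@6, authorship .1...2
After op 2 (add_cursor(3)): buffer="ndiovd" (len 6), cursors c1@2 c3@3 c2@6, authorship .1...2
After op 3 (insert('j')): buffer="ndjijovdj" (len 9), cursors c1@3 c3@5 c2@9, authorship .11.3..22
After op 4 (add_cursor(4)): buffer="ndjijovdj" (len 9), cursors c1@3 c4@4 c3@5 c2@9, authorship .11.3..22
After op 5 (insert('g')): buffer="ndjgigjgovdjg" (len 13), cursors c1@4 c4@6 c3@8 c2@13, authorship .111.433..222
After op 6 (move_right): buffer="ndjgigjgovdjg" (len 13), cursors c1@5 c4@7 c3@9 c2@13, authorship .111.433..222
After op 7 (insert('m')): buffer="ndjgimgjmgomvdjgm" (len 17), cursors c1@6 c4@9 c3@12 c2@17, authorship .111.14343.3.2222
After op 8 (insert('z')): buffer="ndjgimzgjmzgomzvdjgmz" (len 21), cursors c1@7 c4@11 c3@15 c2@21, authorship .111.1143443.33.22222
Authorship (.=original, N=cursor N): . 1 1 1 . 1 1 4 3 4 4 3 . 3 3 . 2 2 2 2 2
Index 1: author = 1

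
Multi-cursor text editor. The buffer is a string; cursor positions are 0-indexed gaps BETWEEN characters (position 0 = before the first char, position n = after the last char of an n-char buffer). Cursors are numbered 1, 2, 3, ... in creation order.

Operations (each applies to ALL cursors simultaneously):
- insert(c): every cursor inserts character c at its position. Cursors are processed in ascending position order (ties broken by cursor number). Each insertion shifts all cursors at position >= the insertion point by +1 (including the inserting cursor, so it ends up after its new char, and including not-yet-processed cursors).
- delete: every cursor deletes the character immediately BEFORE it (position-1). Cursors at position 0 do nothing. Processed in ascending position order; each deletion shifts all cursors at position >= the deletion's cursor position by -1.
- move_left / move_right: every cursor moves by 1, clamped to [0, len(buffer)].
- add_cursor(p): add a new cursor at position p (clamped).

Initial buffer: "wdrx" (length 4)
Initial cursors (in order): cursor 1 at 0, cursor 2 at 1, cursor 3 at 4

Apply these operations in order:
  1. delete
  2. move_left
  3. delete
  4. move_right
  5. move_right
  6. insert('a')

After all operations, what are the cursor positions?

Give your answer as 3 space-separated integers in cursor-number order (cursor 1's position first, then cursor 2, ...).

After op 1 (delete): buffer="dr" (len 2), cursors c1@0 c2@0 c3@2, authorship ..
After op 2 (move_left): buffer="dr" (len 2), cursors c1@0 c2@0 c3@1, authorship ..
After op 3 (delete): buffer="r" (len 1), cursors c1@0 c2@0 c3@0, authorship .
After op 4 (move_right): buffer="r" (len 1), cursors c1@1 c2@1 c3@1, authorship .
After op 5 (move_right): buffer="r" (len 1), cursors c1@1 c2@1 c3@1, authorship .
After op 6 (insert('a')): buffer="raaa" (len 4), cursors c1@4 c2@4 c3@4, authorship .123

Answer: 4 4 4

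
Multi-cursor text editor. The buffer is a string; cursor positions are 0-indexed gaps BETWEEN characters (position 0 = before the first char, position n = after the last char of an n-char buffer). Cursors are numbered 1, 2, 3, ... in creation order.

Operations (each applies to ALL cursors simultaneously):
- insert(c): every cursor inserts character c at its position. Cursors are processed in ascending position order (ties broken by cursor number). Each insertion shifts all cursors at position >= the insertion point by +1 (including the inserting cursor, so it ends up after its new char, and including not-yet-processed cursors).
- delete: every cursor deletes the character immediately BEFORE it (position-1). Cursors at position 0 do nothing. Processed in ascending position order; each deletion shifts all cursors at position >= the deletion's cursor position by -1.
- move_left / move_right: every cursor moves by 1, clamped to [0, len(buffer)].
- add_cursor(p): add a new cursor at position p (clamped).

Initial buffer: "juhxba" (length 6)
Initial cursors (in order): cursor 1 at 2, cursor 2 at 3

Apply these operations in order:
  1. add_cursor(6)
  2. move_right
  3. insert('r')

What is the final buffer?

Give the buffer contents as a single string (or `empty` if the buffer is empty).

Answer: juhrxrbar

Derivation:
After op 1 (add_cursor(6)): buffer="juhxba" (len 6), cursors c1@2 c2@3 c3@6, authorship ......
After op 2 (move_right): buffer="juhxba" (len 6), cursors c1@3 c2@4 c3@6, authorship ......
After op 3 (insert('r')): buffer="juhrxrbar" (len 9), cursors c1@4 c2@6 c3@9, authorship ...1.2..3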